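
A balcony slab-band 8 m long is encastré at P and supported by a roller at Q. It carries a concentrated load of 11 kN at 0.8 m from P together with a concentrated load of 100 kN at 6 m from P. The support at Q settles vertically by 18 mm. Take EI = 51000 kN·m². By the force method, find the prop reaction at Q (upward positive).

Choose R_Q as the redundant. The primary structure is the cantilever fixed at P.
Downward deflection at the released point Q due to the loads:
  point load 11 at a = 0.8: Pa²(3L − a)/(6EI) = 27.22/EI
  point load 100 at a = 6: Pa²(3L − a)/(6EI) = 10800/EI
  δ_0 = 10827/EI
Flexibility coefficient — unit upward force at Q: δ_{QQ} = L³/(3EI) = 170.7/EI.
With EI = 51000 kN·m²: δ_0 = 0.2123 m and δ_{QQ} = 0.003346 m/kN.
Compatibility — the beam at Q must follow the support down by 0.018 m: δ_0 − R_Q·δ_{QQ} = 0.018, so R_Q = (0.2123 − 0.018)/0.003346 = 58.06 kN.

R_Q = 58.06 kN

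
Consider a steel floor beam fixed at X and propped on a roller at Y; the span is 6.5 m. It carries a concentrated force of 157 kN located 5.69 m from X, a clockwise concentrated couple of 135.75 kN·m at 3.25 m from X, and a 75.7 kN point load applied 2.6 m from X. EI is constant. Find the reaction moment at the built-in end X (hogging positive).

M_X = 140.1 kN·m

Choose R_Y as the redundant. The primary structure is the cantilever fixed at X.
Primary-structure tip deflection at Y by superposition:
  point load 157 at a = 5.69: Pa²(3L − a)/(6EI) = 11699/EI
  clockwise couple 135.75 at a = 3.25: M₀a(2L − a)/(2EI) = 2151/EI
  point load 75.7 at a = 2.6: Pa²(3L − a)/(6EI) = 1441/EI
  δ_0 = 15292/EI
Tip deflection under a unit load at Y: L³/(3EI) = 91.54/EI.
Compatibility at Y: δ_0 − R_Y·δ_{YY} = 0, so R_Y = 15292/91.54 = 167 kN.
Moment equilibrium about X: M_X = Σ(load moments about X) − R_Y·L = 1226 − 167×6.5 = 140.1 kN·m.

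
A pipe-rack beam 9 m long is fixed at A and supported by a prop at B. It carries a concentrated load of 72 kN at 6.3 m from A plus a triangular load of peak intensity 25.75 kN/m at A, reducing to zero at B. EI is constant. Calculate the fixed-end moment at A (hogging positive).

Release the roller at B. Primary structure: cantilever fixed at A.
Downward deflection at the released point B due to the loads:
  point load 72 at a = 6.3: Pa²(3L − a)/(6EI) = 9859/EI
  triangular load, peak 25.75 at the fixed end: w₀L⁴/(30EI) = 5632/EI
  δ_0 = 15491/EI
Tip deflection under a unit load at B: L³/(3EI) = 243/EI.
The prop prevents deflection at B: R_B = δ_0/δ_{BB} = 15491/243 = 63.75 kN.
Moment equilibrium about A: M_A = Σ(load moments about A) − R_B·L = 801.2 − 63.75×9 = 227.5 kN·m.

M_A = 227.5 kN·m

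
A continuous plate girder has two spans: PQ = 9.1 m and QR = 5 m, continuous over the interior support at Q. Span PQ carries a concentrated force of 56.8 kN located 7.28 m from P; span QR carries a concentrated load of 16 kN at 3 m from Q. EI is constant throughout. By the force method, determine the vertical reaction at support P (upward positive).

Insert a hinge at Q; M_Q is the redundant, and each span becomes simply supported.
End slopes at the hinge Q, treating each span as simply supported:
  span PQ: point load 56.8 at a = 7.28: Pab(L + a)/(6LEI) = 225.8/EI
  span QR: point load 16 at a = 3: Pab(L + b)/(6LEI) = 22.4/EI
  relative rotation θ_0 = (225.8 + 22.4)/EI = 248.2/EI
A unit hogging moment at Q produces rotation L₁/(3EI) + L₂/(3EI) = 4.7/EI.
Compatibility: M_Q·(L₁+L₂)/(3EI) = θ_0, giving M_Q = 52.8 kN·m (hogging).
Span PQ, ΣM about P with M_Q applied at Q: R_Q^{PQ}·9.1 = 413.5 + 52.8, so R_Q^{PQ} = 51.24 kN and R_P = 56.8 − 51.24 = 5.557 kN.

R_P = 5.557 kN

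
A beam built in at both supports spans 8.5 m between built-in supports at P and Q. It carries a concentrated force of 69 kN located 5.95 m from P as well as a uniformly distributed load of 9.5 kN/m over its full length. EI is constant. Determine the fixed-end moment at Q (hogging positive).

M_Q = 143.4 kN·m

Take the two fixed-end moments M_P, M_Q as redundants; the released structure is the simple span PQ.
End rotations of the released simple span under the applied load (×1/EI):
  at P: point load 69 at a = 5.95: Pab(L + b)/(6LEI) = 226.8/EI
  at Q: point load 69 at a = 5.95: Pab(L + a)/(6LEI) = 296.6/EI
  at P: UDL 9.5: wL³/(24EI) = 243.1/EI
  at Q: UDL 9.5: wL³/(24EI) = 243.1/EI
  θ_P0 = 469.9/EI,  θ_Q0 = 539.7/EI
Flexibility coefficients: a unit moment at one end gives L/(3EI) there and L/(6EI) at the far end, so f₁₁ = f₂₂ = 2.833/EI and f₁₂ = f₂₁ = 1.417/EI.
Compatibility — zero rotation at each built-in end:
  2.833 M_P + 1.417 M_Q = 469.9
  1.417 M_P + 2.833 M_Q = 539.7
Solving the pair gives M_P = 94.15 kN·m and M_Q = 143.4 kN·m (hogging).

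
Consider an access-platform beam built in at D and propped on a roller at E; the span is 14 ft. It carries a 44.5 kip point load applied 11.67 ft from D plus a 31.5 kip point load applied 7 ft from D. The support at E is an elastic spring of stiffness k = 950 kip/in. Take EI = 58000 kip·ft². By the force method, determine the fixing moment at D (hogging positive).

Take the reaction at E as the redundant and release it; the primary structure is a cantilever fixed at D.
Free-end deflection of the primary structure under the applied loading (downward +):
  point load 44.5 at a = 11.67: Pa²(3L − a)/(6EI) = 30635/EI
  point load 31.5 at a = 7: Pa²(3L − a)/(6EI) = 9004/EI
  δ_0 = 39639/EI
Flexibility coefficient — unit upward force at E: δ_{EE} = L³/(3EI) = 914.7/EI.
With EI = 58000 kip·ft²: δ_0 = 0.68343 ft and δ_{EE} = 0.01577 ft/kip.
Compatibility — the spring shortens by R_E/k under the reaction it provides: δ_0 − R_E·δ_{EE} = R_E/k. With 1/k = 1/(950×12) ft/kip = 0.000088 ft/kip, R_E = δ_0 / (δ_{EE} + 1/k) = 0.68343 / (0.01577 + 0.000088) = 43.1 kip.
Moment equilibrium about D: M_D = Σ(load moments about D) − R_E·L = 739.8 − 43.1×14 = 136.5 kip·ft.

M_D = 136.5 kip·ft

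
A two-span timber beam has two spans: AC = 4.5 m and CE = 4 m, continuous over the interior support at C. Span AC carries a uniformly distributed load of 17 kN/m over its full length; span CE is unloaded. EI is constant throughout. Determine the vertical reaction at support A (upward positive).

Release continuity at C by inserting a hinge; the redundant is the internal moment M_C. The primary structure is two simply-supported spans AC and CE.
End slopes at the hinge C, treating each span as simply supported:
  span AC: UDL 17: wL³/(24EI) = 64.55/EI
  relative rotation θ_0 = (64.55 + 0)/EI = 64.55/EI
A unit hogging moment at C produces rotation L₁/(3EI) + L₂/(3EI) = 2.833/EI.
Compatibility: M_C·(L₁+L₂)/(3EI) = θ_0, giving M_C = 22.78 kN·m (hogging).
Span AC, ΣM about A with M_C applied at C: R_C^{AC}·4.5 = 172.1 + 22.78, so R_C^{AC} = 43.31 kN and R_A = 76.5 − 43.31 = 33.19 kN.

R_A = 33.19 kN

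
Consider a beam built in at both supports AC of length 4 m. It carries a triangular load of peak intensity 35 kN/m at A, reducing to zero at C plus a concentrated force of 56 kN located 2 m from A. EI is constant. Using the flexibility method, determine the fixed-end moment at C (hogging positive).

Release both end moments; the primary structure is a simply-supported span AC with redundants M_A and M_C.
End rotations of the released simple span under the applied load (×1/EI):
  at A: triangular load, peak 35: w₀L³/(45EI) = 49.78/EI
  at C: triangular load, peak 35: 7w₀L³/(360EI) = 43.56/EI
  at A: point load 56 at a = 2: Pab(L + b)/(6LEI) = 56/EI
  at C: point load 56 at a = 2: Pab(L + a)/(6LEI) = 56/EI
  θ_A0 = 105.8/EI,  θ_C0 = 99.56/EI
Flexibility coefficients: a unit moment at one end gives L/(3EI) there and L/(6EI) at the far end, so f₁₁ = f₂₂ = 1.333/EI and f₁₂ = f₂₁ = 0.6667/EI.
Compatibility — zero rotation at each built-in end:
  1.333 M_A + 0.6667 M_C = 105.8
  0.6667 M_A + 1.333 M_C = 99.56
Solving the pair gives M_A = 56 kN·m and M_C = 46.67 kN·m (hogging).

M_C = 46.67 kN·m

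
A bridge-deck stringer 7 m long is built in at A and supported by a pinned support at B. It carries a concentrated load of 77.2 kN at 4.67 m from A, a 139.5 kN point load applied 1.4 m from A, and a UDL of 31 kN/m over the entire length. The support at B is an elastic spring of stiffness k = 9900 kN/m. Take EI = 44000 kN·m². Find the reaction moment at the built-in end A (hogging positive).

M_A = 444.3 kN·m

Remove the prop at B; the released (primary) structure is a cantilever built in at A.
Free-end deflection of the primary structure under the applied loading (downward +):
  point load 77.2 at a = 4.67: Pa²(3L − a)/(6EI) = 4582/EI
  point load 139.5 at a = 1.4: Pa²(3L − a)/(6EI) = 893.2/EI
  UDL 31: wL⁴/(8EI) = 9304/EI
  δ_0 = 14779/EI
Flexibility coefficient — unit upward force at B: δ_{BB} = L³/(3EI) = 114.3/EI.
With EI = 44000 kN·m²: δ_0 = 0.33589 m and δ_{BB} = 0.002598 m/kN.
Compatibility — the spring shortens by R_B/k under the reaction it provides: δ_0 − R_B·δ_{BB} = R_B/k. With 1/k = 0.000101 m/kN, R_B = δ_0 / (δ_{BB} + 1/k) = 0.33589 / (0.002598 + 0.000101) = 124.4 kN.
Moment equilibrium about A: M_A = Σ(load moments about A) − R_B·L = 1315 − 124.4×7 = 444.3 kN·m.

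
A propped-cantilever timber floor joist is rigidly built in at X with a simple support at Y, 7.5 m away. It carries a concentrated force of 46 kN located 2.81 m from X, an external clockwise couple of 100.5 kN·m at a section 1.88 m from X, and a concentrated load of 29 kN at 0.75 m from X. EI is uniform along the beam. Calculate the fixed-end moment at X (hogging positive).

M_X = 118.7 kN·m

Take the reaction at Y as the redundant and release it; the primary structure is a cantilever fixed at X.
Free-end deflection of the primary structure under the applied loading (downward +):
  point load 46 at a = 2.81: Pa²(3L − a)/(6EI) = 1192/EI
  clockwise couple 100.5 at a = 1.88: M₀a(2L − a)/(2EI) = 1239/EI
  point load 29 at a = 0.75: Pa²(3L − a)/(6EI) = 59.13/EI
  δ_0 = 2491/EI
Flexibility coefficient — unit upward force at Y: δ_{YY} = L³/(3EI) = 140.6/EI.
Compatibility at Y: δ_0 − R_Y·δ_{YY} = 0, so R_Y = 2491/140.6 = 17.71 kN.
Moment equilibrium about X: M_X = Σ(load moments about X) − R_Y·L = 251.5 − 17.71×7.5 = 118.7 kN·m.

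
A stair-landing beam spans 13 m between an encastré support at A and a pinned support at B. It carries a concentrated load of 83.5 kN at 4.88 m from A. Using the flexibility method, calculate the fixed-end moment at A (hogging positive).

Release the roller at B. Primary structure: cantilever fixed at A.
Downward deflection at the released point B due to the loads:
  point load 83.5 at a = 4.88: Pa²(3L − a)/(6EI) = 11308/EI
Flexibility coefficient — unit upward force at B: δ_{BB} = L³/(3EI) = 732.3/EI.
The prop prevents deflection at B: R_B = δ_0/δ_{BB} = 11308/732.3 = 15.44 kN.
Moment equilibrium about A: M_A = Σ(load moments about A) − R_B·L = 407.5 − 15.44×13 = 206.7 kN·m.

M_A = 206.7 kN·m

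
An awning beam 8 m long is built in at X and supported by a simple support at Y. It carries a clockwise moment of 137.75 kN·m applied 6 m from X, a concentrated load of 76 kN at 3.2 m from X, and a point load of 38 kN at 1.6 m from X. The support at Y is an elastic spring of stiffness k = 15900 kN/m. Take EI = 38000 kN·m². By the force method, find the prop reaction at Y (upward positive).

R_Y = 41.57 kN

Choose R_Y as the redundant. The primary structure is the cantilever fixed at X.
Primary-structure tip deflection at Y by superposition:
  clockwise couple 137.75 at a = 6: M₀a(2L − a)/(2EI) = 4132/EI
  point load 76 at a = 3.2: Pa²(3L − a)/(6EI) = 2698/EI
  point load 38 at a = 1.6: Pa²(3L − a)/(6EI) = 363.2/EI
  δ_0 = 7194/EI
Tip deflection under a unit load at Y: L³/(3EI) = 170.7/EI.
With EI = 38000 kN·m²: δ_0 = 0.1893 m and δ_{YY} = 0.004491 m/kN.
Compatibility — the spring shortens by R_Y/k under the reaction it provides: δ_0 − R_Y·δ_{YY} = R_Y/k. With 1/k = 0.000063 m/kN, R_Y = δ_0 / (δ_{YY} + 1/k) = 0.1893 / (0.004491 + 0.000063) = 41.57 kN.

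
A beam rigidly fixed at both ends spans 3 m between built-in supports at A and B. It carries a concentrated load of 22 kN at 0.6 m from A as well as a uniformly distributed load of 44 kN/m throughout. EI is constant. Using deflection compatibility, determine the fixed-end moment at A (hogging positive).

Release both end moments; the primary structure is a simply-supported span AB with redundants M_A and M_B.
Simple-span end rotations at A and B under the given loads:
  at A: point load 22 at a = 0.6: Pab(L + b)/(6LEI) = 9.504/EI
  at B: point load 22 at a = 0.6: Pab(L + a)/(6LEI) = 6.336/EI
  at A: UDL 44: wL³/(24EI) = 49.5/EI
  at B: UDL 44: wL³/(24EI) = 49.5/EI
  θ_A0 = 59/EI,  θ_B0 = 55.84/EI
Flexibility coefficients: a unit moment at one end gives L/(3EI) there and L/(6EI) at the far end, so f₁₁ = f₂₂ = 1/EI and f₁₂ = f₂₁ = 0.5/EI.
Compatibility — zero rotation at each built-in end:
  1 M_A + 0.5 M_B = 59
  0.5 M_A + 1 M_B = 55.84
Solving the pair gives M_A = 41.45 kN·m and M_B = 35.11 kN·m (hogging).

M_A = 41.45 kN·m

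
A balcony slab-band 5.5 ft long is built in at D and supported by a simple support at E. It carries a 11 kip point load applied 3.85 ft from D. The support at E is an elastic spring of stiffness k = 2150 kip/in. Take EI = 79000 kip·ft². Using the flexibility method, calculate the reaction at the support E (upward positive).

Release the roller at E. Primary structure: cantilever fixed at D.
Free-end deflection of the primary structure under the applied loading (downward +):
  point load 11 at a = 3.85: Pa²(3L − a)/(6EI) = 343.8/EI
Flexibility coefficient — unit upward force at E: δ_{EE} = L³/(3EI) = 55.46/EI.
With EI = 79000 kip·ft²: δ_0 = 0.004351 ft and δ_{EE} = 0.000702 ft/kip.
Compatibility — the spring shortens by R_E/k under the reaction it provides: δ_0 − R_E·δ_{EE} = R_E/k. With 1/k = 1/(2150×12) ft/kip = 0.000039 ft/kip, R_E = δ_0 / (δ_{EE} + 1/k) = 0.004351 / (0.000702 + 0.000039) = 5.874 kip.

R_E = 5.874 kip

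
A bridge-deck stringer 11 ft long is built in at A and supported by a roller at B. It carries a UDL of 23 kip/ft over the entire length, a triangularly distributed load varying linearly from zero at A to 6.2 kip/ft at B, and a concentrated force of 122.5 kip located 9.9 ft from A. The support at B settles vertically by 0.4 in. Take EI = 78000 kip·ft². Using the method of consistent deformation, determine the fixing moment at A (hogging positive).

Remove the prop at B; the released (primary) structure is a cantilever built in at A.
Primary-structure tip deflection at B by superposition:
  UDL 23: wL⁴/(8EI) = 42093/EI
  triangular load, peak 6.2 at the free end: 11w₀L⁴/(120EI) = 8321/EI
  point load 122.5 at a = 9.9: Pa²(3L − a)/(6EI) = 46224/EI
  δ_0 = 96638/EI
Flexibility coefficient — unit upward force at B: δ_{BB} = L³/(3EI) = 443.7/EI.
With EI = 78000 kip·ft²: δ_0 = 1.2389 ft and δ_{BB} = 0.005688 ft/kip.
Compatibility — the beam at B must follow the support down by 0.03333 ft: δ_0 − R_B·δ_{BB} = 0.03333, so R_B = (1.2389 − 0.03333)/0.005688 = 212 kip.
Moment equilibrium about A: M_A = Σ(load moments about A) − R_B·L = 2854 − 212×11 = 522.8 kip·ft.

M_A = 522.8 kip·ft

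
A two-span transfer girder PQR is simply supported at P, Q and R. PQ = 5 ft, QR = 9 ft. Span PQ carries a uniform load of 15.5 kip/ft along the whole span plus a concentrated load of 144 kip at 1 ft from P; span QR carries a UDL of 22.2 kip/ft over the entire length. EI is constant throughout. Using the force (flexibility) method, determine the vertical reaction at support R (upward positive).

Insert a hinge at Q; M_Q is the redundant, and each span becomes simply supported.
End slopes at the hinge Q, treating each span as simply supported:
  span PQ: UDL 15.5: wL³/(24EI) = 80.73/EI
  span PQ: point load 144 at a = 1: Pab(L + a)/(6LEI) = 115.2/EI
  span QR: UDL 22.2: wL³/(24EI) = 674.3/EI
  relative rotation θ_0 = (195.9 + 674.3)/EI = 870.3/EI
A unit hogging moment at Q produces rotation L₁/(3EI) + L₂/(3EI) = 4.667/EI.
Slope continuity at Q: θ_0 = M_Q·4.667/EI, so M_Q = 870.3/4.667 = 186.5 kip·ft (hogging).
Span QR, ΣM about R: R_Q^{QR}·9 = 899.1 + 186.5, so R_Q^{QR} = 120.6 kip and R_R = 199.8 − 120.6 = 79.18 kip.

R_R = 79.18 kip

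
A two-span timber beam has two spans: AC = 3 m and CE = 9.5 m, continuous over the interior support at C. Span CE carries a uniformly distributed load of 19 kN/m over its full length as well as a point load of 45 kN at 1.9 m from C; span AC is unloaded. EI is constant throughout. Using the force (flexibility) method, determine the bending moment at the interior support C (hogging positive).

Take M_C as the redundant. Released structure: two simple spans AC and CE with a hinge at C.
End slopes at the hinge C, treating each span as simply supported:
  span CE: UDL 19: wL³/(24EI) = 678.8/EI
  span CE: point load 45 at a = 1.9: Pab(L + b)/(6LEI) = 194.9/EI
  relative rotation θ_0 = (0 + 873.7)/EI = 873.7/EI
A unit hogging moment at C produces rotation L₁/(3EI) + L₂/(3EI) = 4.167/EI.
Compatibility: M_C·(L₁+L₂)/(3EI) = θ_0, giving M_C = 209.7 kN·m (hogging).

M_C = 209.7 kN·m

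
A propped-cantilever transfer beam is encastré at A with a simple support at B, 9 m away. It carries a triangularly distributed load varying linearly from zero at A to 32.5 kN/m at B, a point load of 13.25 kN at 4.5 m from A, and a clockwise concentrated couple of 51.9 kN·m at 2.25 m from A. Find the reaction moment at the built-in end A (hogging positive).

Take the reaction at B as the redundant and release it; the primary structure is a cantilever fixed at A.
Primary-structure tip deflection at B by superposition:
  triangular load, peak 32.5 at the free end: 11w₀L⁴/(120EI) = 19546/EI
  point load 13.25 at a = 4.5: Pa²(3L − a)/(6EI) = 1006/EI
  clockwise couple 51.9 at a = 2.25: M₀a(2L − a)/(2EI) = 919.6/EI
  δ_0 = 21472/EI
Flexibility coefficient — unit upward force at B: δ_{BB} = L³/(3EI) = 243/EI.
Compatibility at B: δ_0 − R_B·δ_{BB} = 0, so R_B = 21472/243 = 88.36 kN.
Moment equilibrium about A: M_A = Σ(load moments about A) − R_B·L = 989 − 88.36×9 = 193.8 kN·m.

M_A = 193.8 kN·m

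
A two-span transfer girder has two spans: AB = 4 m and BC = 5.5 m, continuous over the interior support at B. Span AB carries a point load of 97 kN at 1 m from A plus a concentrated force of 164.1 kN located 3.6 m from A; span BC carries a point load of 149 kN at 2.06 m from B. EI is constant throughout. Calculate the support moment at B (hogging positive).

Take M_B as the redundant. Released structure: two simple spans AB and BC with a hinge at B.
Rotations at B on the released spans (each span's end-slope, ×1/EI):
  span AB: point load 97 at a = 1: Pab(L + a)/(6LEI) = 60.62/EI
  span AB: point load 164.1 at a = 3.6: Pab(L + a)/(6LEI) = 74.83/EI
  span BC: point load 149 at a = 2.06: Pab(L + b)/(6LEI) = 286/EI
  relative rotation θ_0 = (135.5 + 286)/EI = 421.5/EI
A unit hogging moment at B produces rotation L₁/(3EI) + L₂/(3EI) = 3.167/EI.
Slope continuity at B: θ_0 = M_B·3.167/EI, so M_B = 421.5/3.167 = 133.1 kN·m (hogging).

M_B = 133.1 kN·m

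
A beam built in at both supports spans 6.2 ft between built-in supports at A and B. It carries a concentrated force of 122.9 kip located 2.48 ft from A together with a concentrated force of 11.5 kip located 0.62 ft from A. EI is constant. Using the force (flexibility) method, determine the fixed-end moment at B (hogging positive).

Release both end moments; the primary structure is a simply-supported span AB with redundants M_A and M_B.
End rotations of the released simple span under the applied load (×1/EI):
  at A: point load 122.9 at a = 2.48: Pab(L + b)/(6LEI) = 302.4/EI
  at B: point load 122.9 at a = 2.48: Pab(L + a)/(6LEI) = 264.6/EI
  at A: point load 11.5 at a = 0.62: Pab(L + b)/(6LEI) = 12.6/EI
  at B: point load 11.5 at a = 0.62: Pab(L + a)/(6LEI) = 7.294/EI
  θ_A0 = 315/EI,  θ_B0 = 271.9/EI
Flexibility coefficients: a unit moment at one end gives L/(3EI) there and L/(6EI) at the far end, so f₁₁ = f₂₂ = 2.067/EI and f₁₂ = f₂₁ = 1.033/EI.
Compatibility — zero rotation at each built-in end:
  2.067 M_A + 1.033 M_B = 315
  1.033 M_A + 2.067 M_B = 271.9
Solving the pair gives M_A = 115.5 kip·ft and M_B = 73.79 kip·ft (hogging).

M_B = 73.79 kip·ft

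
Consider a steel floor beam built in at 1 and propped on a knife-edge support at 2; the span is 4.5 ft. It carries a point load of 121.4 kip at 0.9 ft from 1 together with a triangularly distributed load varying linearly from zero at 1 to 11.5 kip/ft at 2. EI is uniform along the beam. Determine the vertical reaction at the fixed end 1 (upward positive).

R_1 = 126.2 kip

Take the reaction at 2 as the redundant and release it; the primary structure is a cantilever fixed at 1.
Deflection at 2 on the released cantilever, summing each load's contribution:
  point load 121.4 at a = 0.9: Pa²(3L − a)/(6EI) = 206.5/EI
  triangular load, peak 11.5 at the free end: 11w₀L⁴/(120EI) = 432.3/EI
  δ_0 = 638.8/EI
Tip deflection under a unit load at 2: L³/(3EI) = 30.38/EI.
The prop prevents deflection at 2: R_2 = δ_0/δ_{22} = 638.8/30.38 = 21.03 kip.
Vertical equilibrium: R_1 = ΣP − R_2 = 147.3 − 21.03 = 126.2 kip.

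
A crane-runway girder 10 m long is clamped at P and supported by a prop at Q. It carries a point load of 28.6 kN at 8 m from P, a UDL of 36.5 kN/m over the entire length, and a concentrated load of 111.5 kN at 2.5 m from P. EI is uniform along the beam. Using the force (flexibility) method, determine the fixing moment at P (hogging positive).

Take the reaction at Q as the redundant and release it; the primary structure is a cantilever fixed at P.
Primary-structure tip deflection at Q by superposition:
  point load 28.6 at a = 8: Pa²(3L − a)/(6EI) = 6711/EI
  UDL 36.5: wL⁴/(8EI) = 45625/EI
  point load 111.5 at a = 2.5: Pa²(3L − a)/(6EI) = 3194/EI
  δ_0 = 55530/EI
Tip deflection under a unit load at Q: L³/(3EI) = 333.3/EI.
Compatibility at Q: δ_0 − R_Q·δ_{QQ} = 0, so R_Q = 55530/333.3 = 166.6 kN.
Moment equilibrium about P: M_P = Σ(load moments about P) − R_Q·L = 2333 − 166.6×10 = 666.6 kN·m.

M_P = 666.6 kN·m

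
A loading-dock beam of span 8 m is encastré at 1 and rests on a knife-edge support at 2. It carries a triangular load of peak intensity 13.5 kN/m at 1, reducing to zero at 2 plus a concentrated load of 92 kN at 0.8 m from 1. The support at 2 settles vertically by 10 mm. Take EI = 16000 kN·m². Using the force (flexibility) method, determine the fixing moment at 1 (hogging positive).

Choose R_2 as the redundant. The primary structure is the cantilever fixed at 1.
Deflection at 2 on the released cantilever, summing each load's contribution:
  triangular load, peak 13.5 at the fixed end: w₀L⁴/(30EI) = 1843/EI
  point load 92 at a = 0.8: Pa²(3L − a)/(6EI) = 227.7/EI
  δ_0 = 2071/EI
Flexibility coefficient — unit upward force at 2: δ_{22} = L³/(3EI) = 170.7/EI.
With EI = 16000 kN·m²: δ_0 = 0.12943 m and δ_{22} = 0.010667 m/kN.
Compatibility — the beam at 2 must follow the support down by 0.01 m: δ_0 − R_2·δ_{22} = 0.01, so R_2 = (0.12943 − 0.01)/0.010667 = 11.2 kN.
Moment equilibrium about 1: M_1 = Σ(load moments about 1) − R_2·L = 217.6 − 11.2×8 = 128 kN·m.

M_1 = 128 kN·m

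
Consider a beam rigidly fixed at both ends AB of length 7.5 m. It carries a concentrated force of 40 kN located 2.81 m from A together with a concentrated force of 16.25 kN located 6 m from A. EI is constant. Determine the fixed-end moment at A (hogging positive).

M_A = 47.85 kN·m

Release both end moments; the primary structure is a simply-supported span AB with redundants M_A and M_B.
On the primary (simply-supported) span, the end slopes from the loading are:
  at A: point load 40 at a = 2.81: Pab(L + b)/(6LEI) = 142.8/EI
  at B: point load 40 at a = 2.81: Pab(L + a)/(6LEI) = 120.8/EI
  at A: point load 16.25 at a = 6: Pab(L + b)/(6LEI) = 29.25/EI
  at B: point load 16.25 at a = 6: Pab(L + a)/(6LEI) = 43.88/EI
  θ_A0 = 172.1/EI,  θ_B0 = 164.7/EI
Flexibility coefficients: a unit moment at one end gives L/(3EI) there and L/(6EI) at the far end, so f₁₁ = f₂₂ = 2.5/EI and f₁₂ = f₂₁ = 1.25/EI.
Compatibility — zero rotation at each built-in end:
  2.5 M_A + 1.25 M_B = 172.1
  1.25 M_A + 2.5 M_B = 164.7
Solving the pair gives M_A = 47.85 kN·m and M_B = 41.93 kN·m (hogging).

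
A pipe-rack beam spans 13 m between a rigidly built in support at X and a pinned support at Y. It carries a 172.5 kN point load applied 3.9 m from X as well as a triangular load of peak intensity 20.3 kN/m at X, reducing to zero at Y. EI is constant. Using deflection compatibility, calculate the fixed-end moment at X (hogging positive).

M_X = 629 kN·m

Take the reaction at Y as the redundant and release it; the primary structure is a cantilever fixed at X.
Free-end deflection of the primary structure under the applied loading (downward +):
  point load 172.5 at a = 3.9: Pa²(3L − a)/(6EI) = 15349/EI
  triangular load, peak 20.3 at the fixed end: w₀L⁴/(30EI) = 19326/EI
  δ_0 = 34675/EI
Flexibility coefficient — unit upward force at Y: δ_{YY} = L³/(3EI) = 732.3/EI.
The prop prevents deflection at Y: R_Y = δ_0/δ_{YY} = 34675/732.3 = 47.35 kN.
Moment equilibrium about X: M_X = Σ(load moments about X) − R_Y·L = 1245 − 47.35×13 = 629 kN·m.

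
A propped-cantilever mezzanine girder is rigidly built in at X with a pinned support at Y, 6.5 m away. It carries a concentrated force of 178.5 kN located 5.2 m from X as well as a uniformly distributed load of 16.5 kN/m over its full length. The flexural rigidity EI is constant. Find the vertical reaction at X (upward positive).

R_X = 119.9 kN

Remove the prop at Y; the released (primary) structure is a cantilever built in at X.
Primary-structure tip deflection at Y by superposition:
  point load 178.5 at a = 5.2: Pa²(3L − a)/(6EI) = 11503/EI
  UDL 16.5: wL⁴/(8EI) = 3682/EI
  δ_0 = 15185/EI
Tip deflection under a unit load at Y: L³/(3EI) = 91.54/EI.
Compatibility at Y: δ_0 − R_Y·δ_{YY} = 0, so R_Y = 15185/91.54 = 165.9 kN.
Vertical equilibrium: R_X = ΣP − R_Y = 285.8 − 165.9 = 119.9 kN.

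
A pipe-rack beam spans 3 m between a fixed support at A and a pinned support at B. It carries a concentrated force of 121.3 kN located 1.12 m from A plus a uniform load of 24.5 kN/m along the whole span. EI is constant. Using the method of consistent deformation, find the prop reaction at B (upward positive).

Take the reaction at B as the redundant and release it; the primary structure is a cantilever fixed at A.
Primary-structure tip deflection at B by superposition:
  point load 121.3 at a = 1.12: Pa²(3L − a)/(6EI) = 199.8/EI
  UDL 24.5: wL⁴/(8EI) = 248.1/EI
  δ_0 = 447.9/EI
Flexibility coefficient — unit upward force at B: δ_{BB} = L³/(3EI) = 9/EI.
Compatibility at B: δ_0 − R_B·δ_{BB} = 0, so R_B = 447.9/9 = 49.77 kN.

R_B = 49.77 kN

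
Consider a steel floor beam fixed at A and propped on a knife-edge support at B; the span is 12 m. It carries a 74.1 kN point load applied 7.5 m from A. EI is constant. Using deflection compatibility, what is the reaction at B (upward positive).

Choose R_B as the redundant. The primary structure is the cantilever fixed at A.
Free-end deflection of the primary structure under the applied loading (downward +):
  point load 74.1 at a = 7.5: Pa²(3L − a)/(6EI) = 19799/EI
Tip deflection under a unit load at B: L³/(3EI) = 576/EI.
The prop prevents deflection at B: R_B = δ_0/δ_{BB} = 19799/576 = 34.37 kN.

R_B = 34.37 kN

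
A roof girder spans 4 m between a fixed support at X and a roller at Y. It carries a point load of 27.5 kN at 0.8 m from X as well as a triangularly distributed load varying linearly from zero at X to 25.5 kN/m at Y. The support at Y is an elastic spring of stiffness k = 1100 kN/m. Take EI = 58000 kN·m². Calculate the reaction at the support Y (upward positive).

Choose R_Y as the redundant. The primary structure is the cantilever fixed at X.
Free-end deflection of the primary structure under the applied loading (downward +):
  point load 27.5 at a = 0.8: Pa²(3L − a)/(6EI) = 32.85/EI
  triangular load, peak 25.5 at the free end: 11w₀L⁴/(120EI) = 598.4/EI
  δ_0 = 631.3/EI
Tip deflection under a unit load at Y: L³/(3EI) = 21.33/EI.
With EI = 58000 kN·m²: δ_0 = 0.010884 m and δ_{YY} = 0.000368 m/kN.
Compatibility — the spring shortens by R_Y/k under the reaction it provides: δ_0 − R_Y·δ_{YY} = R_Y/k. With 1/k = 0.000909 m/kN, R_Y = δ_0 / (δ_{YY} + 1/k) = 0.010884 / (0.000368 + 0.000909) = 8.523 kN.

R_Y = 8.523 kN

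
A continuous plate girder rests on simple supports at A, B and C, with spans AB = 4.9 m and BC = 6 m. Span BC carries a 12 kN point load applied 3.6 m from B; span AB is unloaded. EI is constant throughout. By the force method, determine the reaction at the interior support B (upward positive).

R_B = 7.269 kN

Take M_B as the redundant. Released structure: two simple spans AB and BC with a hinge at B.
Discontinuity in slope at B on the released structure — sum the simple-span end rotations:
  span BC: point load 12 at a = 3.6: Pab(L + b)/(6LEI) = 24.19/EI
  relative rotation θ_0 = (0 + 24.19)/EI = 24.19/EI
A unit hogging moment at B produces rotation L₁/(3EI) + L₂/(3EI) = 3.633/EI.
Slope continuity at B: θ_0 = M_B·3.633/EI, so M_B = 24.19/3.633 = 6.658 kN·m (hogging).
Span AB, ΣM about A with M_B applied at B: R_B^{AB}·4.9 = 0 + 6.658, so R_B^{AB} = 1.359 kN and R_A = 0 − 1.359 = -1.359 kN.
Span BC, ΣM about C: R_B^{BC}·6 = 28.8 + 6.658, so R_B^{BC} = 5.91 kN and R_C = 12 − 5.91 = 6.09 kN.
R_B = 1.359 + 5.91 = 7.269 kN.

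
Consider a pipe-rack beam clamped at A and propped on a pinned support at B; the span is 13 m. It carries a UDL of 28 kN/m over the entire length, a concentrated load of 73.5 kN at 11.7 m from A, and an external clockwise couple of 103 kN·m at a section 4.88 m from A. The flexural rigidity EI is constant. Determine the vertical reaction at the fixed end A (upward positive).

R_A = 231.2 kN

Choose R_B as the redundant. The primary structure is the cantilever fixed at A.
Downward deflection at the released point B due to the loads:
  UDL 28: wL⁴/(8EI) = 99964/EI
  point load 73.5 at a = 11.7: Pa²(3L − a)/(6EI) = 45779/EI
  clockwise couple 103 at a = 4.88: M₀a(2L − a)/(2EI) = 5308/EI
  δ_0 = 151051/EI
Tip deflection under a unit load at B: L³/(3EI) = 732.3/EI.
The prop prevents deflection at B: R_B = δ_0/δ_{BB} = 151051/732.3 = 206.3 kN.
Vertical equilibrium: R_A = ΣP − R_B = 437.5 − 206.3 = 231.2 kN.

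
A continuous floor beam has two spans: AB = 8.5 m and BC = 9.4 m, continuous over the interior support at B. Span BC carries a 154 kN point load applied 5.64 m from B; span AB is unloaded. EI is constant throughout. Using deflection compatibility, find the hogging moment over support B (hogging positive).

Release continuity at B by inserting a hinge; the redundant is the internal moment M_B. The primary structure is two simply-supported spans AB and BC.
Discontinuity in slope at B on the released structure — sum the simple-span end rotations:
  span BC: point load 154 at a = 5.64: Pab(L + b)/(6LEI) = 762/EI
  relative rotation θ_0 = (0 + 762)/EI = 762/EI
A unit hogging moment at B produces rotation L₁/(3EI) + L₂/(3EI) = 5.967/EI.
Slope continuity at B: θ_0 = M_B·5.967/EI, so M_B = 762/5.967 = 127.7 kN·m (hogging).

M_B = 127.7 kN·m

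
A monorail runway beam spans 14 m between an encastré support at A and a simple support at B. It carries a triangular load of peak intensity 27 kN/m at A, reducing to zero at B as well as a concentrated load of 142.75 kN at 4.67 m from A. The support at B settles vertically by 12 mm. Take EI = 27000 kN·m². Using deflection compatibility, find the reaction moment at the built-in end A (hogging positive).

M_A = 727.9 kN·m

Remove the prop at B; the released (primary) structure is a cantilever built in at A.
Downward deflection at the released point B due to the loads:
  triangular load, peak 27 at the fixed end: w₀L⁴/(30EI) = 34574/EI
  point load 142.75 at a = 4.67: Pa²(3L − a)/(6EI) = 19369/EI
  δ_0 = 53944/EI
Tip deflection under a unit load at B: L³/(3EI) = 914.7/EI.
With EI = 27000 kN·m²: δ_0 = 1.9979 m and δ_{BB} = 0.033877 m/kN.
Compatibility — the beam at B must follow the support down by 0.012 m: δ_0 − R_B·δ_{BB} = 0.012, so R_B = (1.9979 − 0.012)/0.033877 = 58.62 kN.
Moment equilibrium about A: M_A = Σ(load moments about A) − R_B·L = 1549 − 58.62×14 = 727.9 kN·m.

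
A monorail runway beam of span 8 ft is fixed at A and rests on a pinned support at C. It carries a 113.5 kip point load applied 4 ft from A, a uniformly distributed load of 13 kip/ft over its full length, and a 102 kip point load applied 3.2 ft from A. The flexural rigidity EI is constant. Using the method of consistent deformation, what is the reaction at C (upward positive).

R_C = 95.68 kip

Remove the prop at C; the released (primary) structure is a cantilever built in at A.
Downward deflection at the released point C due to the loads:
  point load 113.5 at a = 4: Pa²(3L − a)/(6EI) = 6053/EI
  UDL 13: wL⁴/(8EI) = 6656/EI
  point load 102 at a = 3.2: Pa²(3L − a)/(6EI) = 3621/EI
  δ_0 = 16330/EI
Flexibility coefficient — unit upward force at C: δ_{CC} = L³/(3EI) = 170.7/EI.
Compatibility at C: δ_0 − R_C·δ_{CC} = 0, so R_C = 16330/170.7 = 95.68 kip.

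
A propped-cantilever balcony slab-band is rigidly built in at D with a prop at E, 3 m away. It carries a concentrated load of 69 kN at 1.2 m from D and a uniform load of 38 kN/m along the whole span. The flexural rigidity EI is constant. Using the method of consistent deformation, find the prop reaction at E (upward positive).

Take the reaction at E as the redundant and release it; the primary structure is a cantilever fixed at D.
Primary-structure tip deflection at E by superposition:
  point load 69 at a = 1.2: Pa²(3L − a)/(6EI) = 129.2/EI
  UDL 38: wL⁴/(8EI) = 384.8/EI
  δ_0 = 513.9/EI
Flexibility coefficient — unit upward force at E: δ_{EE} = L³/(3EI) = 9/EI.
The prop prevents deflection at E: R_E = δ_0/δ_{EE} = 513.9/9 = 57.1 kN.

R_E = 57.1 kN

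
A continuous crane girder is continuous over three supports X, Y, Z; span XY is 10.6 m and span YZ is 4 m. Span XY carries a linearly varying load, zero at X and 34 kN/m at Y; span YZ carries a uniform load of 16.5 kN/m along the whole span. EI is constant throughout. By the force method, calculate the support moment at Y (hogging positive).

M_Y = 193.9 kN·m

Insert a hinge at Y; M_Y is the redundant, and each span becomes simply supported.
Rotations at Y on the released spans (each span's end-slope, ×1/EI):
  span XY: triangular load, peak 34: w₀L³/(45EI) = 899.9/EI
  span YZ: UDL 16.5: wL³/(24EI) = 44/EI
  relative rotation θ_0 = (899.9 + 44)/EI = 943.9/EI
A unit hogging moment at Y produces rotation L₁/(3EI) + L₂/(3EI) = 4.867/EI.
Compatibility: M_Y·(L₁+L₂)/(3EI) = θ_0, giving M_Y = 193.9 kN·m (hogging).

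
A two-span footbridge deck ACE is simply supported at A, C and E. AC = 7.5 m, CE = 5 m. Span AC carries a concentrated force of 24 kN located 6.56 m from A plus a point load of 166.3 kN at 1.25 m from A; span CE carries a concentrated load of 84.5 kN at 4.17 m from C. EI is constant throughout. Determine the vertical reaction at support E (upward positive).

R_E = 53.4 kN

Release continuity at C by inserting a hinge; the redundant is the internal moment M_C. The primary structure is two simply-supported spans AC and CE.
Rotations at C on the released spans (each span's end-slope, ×1/EI):
  span AC: point load 24 at a = 6.56: Pab(L + a)/(6LEI) = 46.24/EI
  span AC: point load 166.3 at a = 1.25: Pab(L + a)/(6LEI) = 252.6/EI
  span CE: point load 84.5 at a = 4.17: Pab(L + b)/(6LEI) = 56.84/EI
  relative rotation θ_0 = (298.9 + 56.84)/EI = 355.7/EI
A unit hogging moment at C produces rotation L₁/(3EI) + L₂/(3EI) = 4.167/EI.
Compatibility: M_C·(L₁+L₂)/(3EI) = θ_0, giving M_C = 85.37 kN·m (hogging).
Span CE, ΣM about E: R_C^{CE}·5 = 70.14 + 85.37, so R_C^{CE} = 31.1 kN and R_E = 84.5 − 31.1 = 53.4 kN.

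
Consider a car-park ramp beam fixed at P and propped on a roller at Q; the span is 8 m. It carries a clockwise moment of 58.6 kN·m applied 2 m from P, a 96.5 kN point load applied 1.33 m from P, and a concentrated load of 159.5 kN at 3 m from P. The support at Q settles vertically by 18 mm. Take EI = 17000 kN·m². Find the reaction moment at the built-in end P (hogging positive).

Release the roller at Q. Primary structure: cantilever fixed at P.
Deflection at Q on the released cantilever, summing each load's contribution:
  clockwise couple 58.6 at a = 2: M₀a(2L − a)/(2EI) = 820.4/EI
  point load 96.5 at a = 1.33: Pa²(3L − a)/(6EI) = 645/EI
  point load 159.5 at a = 3: Pa²(3L − a)/(6EI) = 5024/EI
  δ_0 = 6490/EI
Flexibility coefficient — unit upward force at Q: δ_{QQ} = L³/(3EI) = 170.7/EI.
With EI = 17000 kN·m²: δ_0 = 0.38174 m and δ_{QQ} = 0.010039 m/kN.
Compatibility — the beam at Q must follow the support down by 0.018 m: δ_0 − R_Q·δ_{QQ} = 0.018, so R_Q = (0.38174 − 0.018)/0.010039 = 36.23 kN.
Moment equilibrium about P: M_P = Σ(load moments about P) − R_Q·L = 665.4 − 36.23×8 = 375.6 kN·m.

M_P = 375.6 kN·m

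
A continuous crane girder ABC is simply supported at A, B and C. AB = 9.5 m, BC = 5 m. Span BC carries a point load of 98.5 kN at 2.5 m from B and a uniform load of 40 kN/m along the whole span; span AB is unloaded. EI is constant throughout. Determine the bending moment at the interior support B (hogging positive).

M_B = 74.95 kN·m

Release continuity at B by inserting a hinge; the redundant is the internal moment M_B. The primary structure is two simply-supported spans AB and BC.
End slopes at the hinge B, treating each span as simply supported:
  span BC: point load 98.5 at a = 2.5: Pab(L + b)/(6LEI) = 153.9/EI
  span BC: UDL 40: wL³/(24EI) = 208.3/EI
  relative rotation θ_0 = (0 + 362.2)/EI = 362.2/EI
A unit hogging moment at B produces rotation L₁/(3EI) + L₂/(3EI) = 4.833/EI.
Slope continuity at B: θ_0 = M_B·4.833/EI, so M_B = 362.2/4.833 = 74.95 kN·m (hogging).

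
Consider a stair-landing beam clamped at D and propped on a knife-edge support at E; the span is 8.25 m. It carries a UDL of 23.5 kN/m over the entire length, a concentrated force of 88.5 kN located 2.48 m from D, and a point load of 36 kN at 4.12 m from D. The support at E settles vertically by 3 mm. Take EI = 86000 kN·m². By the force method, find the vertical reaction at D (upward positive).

R_D = 225 kN

Remove the prop at E; the released (primary) structure is a cantilever built in at D.
Deflection at E on the released cantilever, summing each load's contribution:
  UDL 23.5: wL⁴/(8EI) = 13608/EI
  point load 88.5 at a = 2.48: Pa²(3L − a)/(6EI) = 2020/EI
  point load 36 at a = 4.12: Pa²(3L − a)/(6EI) = 2101/EI
  δ_0 = 17729/EI
Tip deflection under a unit load at E: L³/(3EI) = 187.2/EI.
With EI = 86000 kN·m²: δ_0 = 0.20616 m and δ_{EE} = 0.002176 m/kN.
Compatibility — the beam at E must follow the support down by 0.003 m: δ_0 − R_E·δ_{EE} = 0.003, so R_E = (0.20616 − 0.003)/0.002176 = 93.34 kN.
Vertical equilibrium: R_D = ΣP − R_E = 318.4 − 93.34 = 225 kN.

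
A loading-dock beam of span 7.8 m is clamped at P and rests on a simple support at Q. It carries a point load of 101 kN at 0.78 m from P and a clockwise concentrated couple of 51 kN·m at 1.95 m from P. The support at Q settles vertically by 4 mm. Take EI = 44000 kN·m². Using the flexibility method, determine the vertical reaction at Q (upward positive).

Remove the prop at Q; the released (primary) structure is a cantilever built in at P.
Free-end deflection of the primary structure under the applied loading (downward +):
  point load 101 at a = 0.78: Pa²(3L − a)/(6EI) = 231.7/EI
  clockwise couple 51 at a = 1.95: M₀a(2L − a)/(2EI) = 678.7/EI
  δ_0 = 910.4/EI
Flexibility coefficient — unit upward force at Q: δ_{QQ} = L³/(3EI) = 158.2/EI.
With EI = 44000 kN·m²: δ_0 = 0.020691 m and δ_{QQ} = 0.003595 m/kN.
Compatibility — the beam at Q must follow the support down by 0.004 m: δ_0 − R_Q·δ_{QQ} = 0.004, so R_Q = (0.020691 − 0.004)/0.003595 = 4.643 kN.

R_Q = 4.643 kN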